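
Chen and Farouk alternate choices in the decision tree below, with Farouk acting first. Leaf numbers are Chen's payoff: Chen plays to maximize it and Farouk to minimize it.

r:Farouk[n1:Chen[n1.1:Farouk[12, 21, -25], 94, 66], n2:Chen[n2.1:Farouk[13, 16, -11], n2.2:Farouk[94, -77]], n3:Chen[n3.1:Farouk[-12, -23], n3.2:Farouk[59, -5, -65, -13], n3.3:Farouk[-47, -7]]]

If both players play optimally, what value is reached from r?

n1.1 (Farouk): min(12, 21, -25) = -25
n1 (Chen): max(-25, 94, 66) = 94
n2.1 (Farouk): min(13, 16, -11) = -11
n2.2 (Farouk): min(94, -77) = -77
n2 (Chen): max(-11, -77) = -11
n3.1 (Farouk): min(-12, -23) = -23
n3.2 (Farouk): min(59, -5, -65, -13) = -65
n3.3 (Farouk): min(-47, -7) = -47
n3 (Chen): max(-23, -65, -47) = -23
r (Farouk): min(94, -11, -23) = -23

-23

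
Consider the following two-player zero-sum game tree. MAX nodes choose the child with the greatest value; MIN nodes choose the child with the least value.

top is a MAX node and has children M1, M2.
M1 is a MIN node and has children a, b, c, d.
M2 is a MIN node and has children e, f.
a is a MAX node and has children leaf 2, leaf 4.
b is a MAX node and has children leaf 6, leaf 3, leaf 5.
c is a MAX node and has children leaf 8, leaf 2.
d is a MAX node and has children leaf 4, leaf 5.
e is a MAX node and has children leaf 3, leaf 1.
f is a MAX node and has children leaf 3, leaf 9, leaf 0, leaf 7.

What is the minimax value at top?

4

a (MAX): max(2, 4) = 4
b (MAX): max(6, 3, 5) = 6
c (MAX): max(8, 2) = 8
d (MAX): max(4, 5) = 5
M1 (MIN): min(4, 6, 8, 5) = 4
e (MAX): max(3, 1) = 3
f (MAX): max(3, 9, 0, 7) = 9
M2 (MIN): min(3, 9) = 3
top (MAX): max(4, 3) = 4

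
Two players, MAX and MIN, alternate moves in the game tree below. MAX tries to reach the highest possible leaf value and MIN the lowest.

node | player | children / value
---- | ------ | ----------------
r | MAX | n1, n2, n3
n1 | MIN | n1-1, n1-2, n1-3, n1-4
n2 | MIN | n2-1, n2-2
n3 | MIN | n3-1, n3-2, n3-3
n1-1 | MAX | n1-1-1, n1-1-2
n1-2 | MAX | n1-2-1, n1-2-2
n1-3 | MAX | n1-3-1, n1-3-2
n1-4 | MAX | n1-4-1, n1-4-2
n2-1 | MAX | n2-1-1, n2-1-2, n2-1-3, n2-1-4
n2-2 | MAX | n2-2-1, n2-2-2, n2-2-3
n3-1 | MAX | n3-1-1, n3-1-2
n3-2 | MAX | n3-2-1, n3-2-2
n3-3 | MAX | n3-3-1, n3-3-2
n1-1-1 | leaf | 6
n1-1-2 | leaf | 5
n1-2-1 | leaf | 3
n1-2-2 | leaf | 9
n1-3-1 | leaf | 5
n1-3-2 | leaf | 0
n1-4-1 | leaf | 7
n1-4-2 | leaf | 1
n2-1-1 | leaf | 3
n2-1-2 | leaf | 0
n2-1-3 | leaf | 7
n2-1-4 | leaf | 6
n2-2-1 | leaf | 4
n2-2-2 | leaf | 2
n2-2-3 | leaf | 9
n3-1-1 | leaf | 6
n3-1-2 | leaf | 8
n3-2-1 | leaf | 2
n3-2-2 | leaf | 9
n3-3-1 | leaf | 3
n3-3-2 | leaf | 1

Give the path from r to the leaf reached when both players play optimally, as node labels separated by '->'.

r -> n2 -> n2-1 -> n2-1-3

n1-1 (MAX): max(6, 5) = 6
n1-2 (MAX): max(3, 9) = 9
n1-3 (MAX): max(5, 0) = 5
n1-4 (MAX): max(7, 1) = 7
n1 (MIN): min(6, 9, 5, 7) = 5
n2-1 (MAX): max(3, 0, 7, 6) = 7
n2-2 (MAX): max(4, 2, 9) = 9
n2 (MIN): min(7, 9) = 7
n3-1 (MAX): max(6, 8) = 8
n3-2 (MAX): max(2, 9) = 9
n3-3 (MAX): max(3, 1) = 3
n3 (MIN): min(8, 9, 3) = 3
r (MAX): max(5, 7, 3) = 7
At r, MAX picks n2 (highest: 7).
At n2, MIN picks n2-1 (lowest: 7).
At n2-1, MAX picks n2-1-3 (highest: 7).
Terminal value 7.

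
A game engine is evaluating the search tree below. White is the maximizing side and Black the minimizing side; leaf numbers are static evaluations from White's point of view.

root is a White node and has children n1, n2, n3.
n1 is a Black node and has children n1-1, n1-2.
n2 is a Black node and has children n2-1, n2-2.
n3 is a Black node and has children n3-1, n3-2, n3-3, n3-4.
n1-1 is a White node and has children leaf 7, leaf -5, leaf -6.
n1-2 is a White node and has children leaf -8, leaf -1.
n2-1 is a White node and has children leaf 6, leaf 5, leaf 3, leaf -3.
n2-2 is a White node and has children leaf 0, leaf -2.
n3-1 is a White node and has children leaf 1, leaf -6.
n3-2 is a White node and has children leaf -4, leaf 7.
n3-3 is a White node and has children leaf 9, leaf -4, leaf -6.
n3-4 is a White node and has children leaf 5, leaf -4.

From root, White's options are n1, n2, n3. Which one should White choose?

n1-1 (White): max(7, -5, -6) = 7
n1-2 (White): max(-8, -1) = -1
n1 (Black): min(7, -1) = -1
n2-1 (White): max(6, 5, 3, -3) = 6
n2-2 (White): max(0, -2) = 0
n2 (Black): min(6, 0) = 0
n3-1 (White): max(1, -6) = 1
n3-2 (White): max(-4, 7) = 7
n3-3 (White): max(9, -4, -6) = 9
n3-4 (White): max(5, -4) = 5
n3 (Black): min(1, 7, 9, 5) = 1
root (White): max(-1, 0, 1) = 1
White at root wants the highest of {n1=-1, n2=0, n3=1}, so chooses n3.

n3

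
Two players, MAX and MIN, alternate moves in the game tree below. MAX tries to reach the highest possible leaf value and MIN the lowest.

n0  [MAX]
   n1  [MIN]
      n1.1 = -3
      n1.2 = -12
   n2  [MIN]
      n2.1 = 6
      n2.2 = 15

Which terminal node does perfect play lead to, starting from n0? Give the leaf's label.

n1 (MIN): min(-3, -12) = -12
n2 (MIN): min(6, 15) = 6
n0 (MAX): max(-12, 6) = 6
At n0, MAX picks n2 (highest: 6).
At n2, MIN picks n2.1 (lowest: 6).
Terminal value 6.

n2.1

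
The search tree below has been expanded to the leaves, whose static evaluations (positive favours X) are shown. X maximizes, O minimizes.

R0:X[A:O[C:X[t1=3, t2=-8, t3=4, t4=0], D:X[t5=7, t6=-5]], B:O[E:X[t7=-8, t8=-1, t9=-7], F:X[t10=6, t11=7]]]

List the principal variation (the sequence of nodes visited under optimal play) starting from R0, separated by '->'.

C (X): max(3, -8, 4, 0) = 4
D (X): max(7, -5) = 7
A (O): min(4, 7) = 4
E (X): max(-8, -1, -7) = -1
F (X): max(6, 7) = 7
B (O): min(-1, 7) = -1
R0 (X): max(4, -1) = 4
At R0, X picks A (highest: 4).
At A, O picks C (lowest: 4).
At C, X picks t3 (highest: 4).
Terminal value 4.

R0 -> A -> C -> t3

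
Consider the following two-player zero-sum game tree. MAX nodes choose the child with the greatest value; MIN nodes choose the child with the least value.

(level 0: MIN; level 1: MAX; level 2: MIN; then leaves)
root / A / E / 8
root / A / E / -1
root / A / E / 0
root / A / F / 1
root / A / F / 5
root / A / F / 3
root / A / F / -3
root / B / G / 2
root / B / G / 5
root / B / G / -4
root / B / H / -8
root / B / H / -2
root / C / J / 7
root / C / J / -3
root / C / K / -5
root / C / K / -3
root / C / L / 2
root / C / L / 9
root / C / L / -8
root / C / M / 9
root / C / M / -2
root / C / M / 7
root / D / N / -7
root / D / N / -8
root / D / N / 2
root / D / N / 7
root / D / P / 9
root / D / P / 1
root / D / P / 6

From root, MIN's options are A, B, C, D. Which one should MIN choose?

E (MIN): min(8, -1, 0) = -1
F (MIN): min(1, 5, 3, -3) = -3
A (MAX): max(-1, -3) = -1
G (MIN): min(2, 5, -4) = -4
H (MIN): min(-8, -2) = -8
B (MAX): max(-4, -8) = -4
J (MIN): min(7, -3) = -3
K (MIN): min(-5, -3) = -5
L (MIN): min(2, 9, -8) = -8
M (MIN): min(9, -2, 7) = -2
C (MAX): max(-3, -5, -8, -2) = -2
N (MIN): min(-7, -8, 2, 7) = -8
P (MIN): min(9, 1, 6) = 1
D (MAX): max(-8, 1) = 1
root (MIN): min(-1, -4, -2, 1) = -4
MIN at root wants the lowest of {A=-1, B=-4, C=-2, D=1}, so chooses B.

B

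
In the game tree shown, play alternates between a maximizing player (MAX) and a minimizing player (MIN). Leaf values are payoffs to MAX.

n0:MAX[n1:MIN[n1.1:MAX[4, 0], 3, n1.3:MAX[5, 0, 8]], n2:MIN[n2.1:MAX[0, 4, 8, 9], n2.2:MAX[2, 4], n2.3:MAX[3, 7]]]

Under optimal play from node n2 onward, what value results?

n2.1 (MAX): max(0, 4, 8, 9) = 9
n2.2 (MAX): max(2, 4) = 4
n2.3 (MAX): max(3, 7) = 7
n2 (MIN): min(9, 4, 7) = 4

4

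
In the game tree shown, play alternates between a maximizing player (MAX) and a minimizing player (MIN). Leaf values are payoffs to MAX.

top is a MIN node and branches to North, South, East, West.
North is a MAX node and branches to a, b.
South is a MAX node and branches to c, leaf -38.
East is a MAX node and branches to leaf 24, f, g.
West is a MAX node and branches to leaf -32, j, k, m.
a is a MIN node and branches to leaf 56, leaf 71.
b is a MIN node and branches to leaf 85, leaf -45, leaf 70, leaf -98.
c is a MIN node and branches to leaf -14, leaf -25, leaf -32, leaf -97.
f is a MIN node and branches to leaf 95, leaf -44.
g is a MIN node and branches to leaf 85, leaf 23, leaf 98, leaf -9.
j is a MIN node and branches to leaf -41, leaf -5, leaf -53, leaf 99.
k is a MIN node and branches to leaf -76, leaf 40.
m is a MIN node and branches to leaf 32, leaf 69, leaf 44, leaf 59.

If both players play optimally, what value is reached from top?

-38

a (MIN): min(56, 71) = 56
b (MIN): min(85, -45, 70, -98) = -98
North (MAX): max(56, -98) = 56
c (MIN): min(-14, -25, -32, -97) = -97
South (MAX): max(-97, -38) = -38
f (MIN): min(95, -44) = -44
g (MIN): min(85, 23, 98, -9) = -9
East (MAX): max(24, -44, -9) = 24
j (MIN): min(-41, -5, -53, 99) = -53
k (MIN): min(-76, 40) = -76
m (MIN): min(32, 69, 44, 59) = 32
West (MAX): max(-32, -53, -76, 32) = 32
top (MIN): min(56, -38, 24, 32) = -38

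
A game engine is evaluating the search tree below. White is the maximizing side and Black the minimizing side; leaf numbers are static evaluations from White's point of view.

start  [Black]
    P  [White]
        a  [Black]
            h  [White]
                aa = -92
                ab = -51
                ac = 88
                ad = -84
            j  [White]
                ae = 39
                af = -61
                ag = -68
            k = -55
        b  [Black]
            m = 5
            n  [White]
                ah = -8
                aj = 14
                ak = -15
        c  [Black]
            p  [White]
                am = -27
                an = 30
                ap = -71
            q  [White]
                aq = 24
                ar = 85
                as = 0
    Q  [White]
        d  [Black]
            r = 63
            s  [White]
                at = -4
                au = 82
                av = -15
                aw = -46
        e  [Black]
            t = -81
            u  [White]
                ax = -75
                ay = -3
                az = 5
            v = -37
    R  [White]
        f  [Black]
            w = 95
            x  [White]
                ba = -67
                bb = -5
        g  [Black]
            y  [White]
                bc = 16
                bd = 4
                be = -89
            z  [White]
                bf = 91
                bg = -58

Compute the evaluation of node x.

x (White): max(-67, -5) = -5

-5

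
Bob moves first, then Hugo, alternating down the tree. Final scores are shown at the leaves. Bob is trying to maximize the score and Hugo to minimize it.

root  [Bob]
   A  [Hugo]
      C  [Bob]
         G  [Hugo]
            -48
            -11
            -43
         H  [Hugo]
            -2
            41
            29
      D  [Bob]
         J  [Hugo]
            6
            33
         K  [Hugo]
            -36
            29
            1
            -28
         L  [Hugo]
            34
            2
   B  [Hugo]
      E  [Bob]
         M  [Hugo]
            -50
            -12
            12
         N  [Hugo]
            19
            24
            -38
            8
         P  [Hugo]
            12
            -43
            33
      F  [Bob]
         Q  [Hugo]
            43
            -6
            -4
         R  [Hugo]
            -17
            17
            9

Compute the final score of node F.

Q (Hugo): min(43, -6, -4) = -6
R (Hugo): min(-17, 17, 9) = -17
F (Bob): max(-6, -17) = -6

-6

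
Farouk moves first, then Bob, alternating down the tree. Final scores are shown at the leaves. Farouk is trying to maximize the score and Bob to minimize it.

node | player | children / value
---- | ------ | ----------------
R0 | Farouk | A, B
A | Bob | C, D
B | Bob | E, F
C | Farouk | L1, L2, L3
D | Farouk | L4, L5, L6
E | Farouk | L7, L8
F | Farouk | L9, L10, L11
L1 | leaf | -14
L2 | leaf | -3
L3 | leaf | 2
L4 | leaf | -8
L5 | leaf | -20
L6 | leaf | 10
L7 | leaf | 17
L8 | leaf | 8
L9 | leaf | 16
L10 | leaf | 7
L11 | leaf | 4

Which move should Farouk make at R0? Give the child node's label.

C (Farouk): max(-14, -3, 2) = 2
D (Farouk): max(-8, -20, 10) = 10
A (Bob): min(2, 10) = 2
E (Farouk): max(17, 8) = 17
F (Farouk): max(16, 7, 4) = 16
B (Bob): min(17, 16) = 16
R0 (Farouk): max(2, 16) = 16
Farouk at R0 wants the highest of {A=2, B=16}, so chooses B.

B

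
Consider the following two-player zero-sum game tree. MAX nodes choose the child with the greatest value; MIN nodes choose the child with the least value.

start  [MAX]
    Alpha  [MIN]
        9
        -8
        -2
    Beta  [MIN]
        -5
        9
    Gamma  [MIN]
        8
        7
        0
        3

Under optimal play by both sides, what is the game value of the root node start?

0

Alpha (MIN): min(9, -8, -2) = -8
Beta (MIN): min(-5, 9) = -5
Gamma (MIN): min(8, 7, 0, 3) = 0
start (MAX): max(-8, -5, 0) = 0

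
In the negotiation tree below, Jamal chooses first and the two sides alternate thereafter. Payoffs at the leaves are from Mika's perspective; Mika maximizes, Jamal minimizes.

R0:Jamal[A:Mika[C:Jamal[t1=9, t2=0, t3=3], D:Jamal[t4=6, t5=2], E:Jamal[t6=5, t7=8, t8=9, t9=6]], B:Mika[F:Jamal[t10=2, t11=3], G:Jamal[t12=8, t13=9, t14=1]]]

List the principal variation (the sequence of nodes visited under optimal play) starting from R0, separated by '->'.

R0 -> B -> F -> t10

C (Jamal): min(9, 0, 3) = 0
D (Jamal): min(6, 2) = 2
E (Jamal): min(5, 8, 9, 6) = 5
A (Mika): max(0, 2, 5) = 5
F (Jamal): min(2, 3) = 2
G (Jamal): min(8, 9, 1) = 1
B (Mika): max(2, 1) = 2
R0 (Jamal): min(5, 2) = 2
At R0, Jamal picks B (lowest: 2).
At B, Mika picks F (highest: 2).
At F, Jamal picks t10 (lowest: 2).
Terminal value 2.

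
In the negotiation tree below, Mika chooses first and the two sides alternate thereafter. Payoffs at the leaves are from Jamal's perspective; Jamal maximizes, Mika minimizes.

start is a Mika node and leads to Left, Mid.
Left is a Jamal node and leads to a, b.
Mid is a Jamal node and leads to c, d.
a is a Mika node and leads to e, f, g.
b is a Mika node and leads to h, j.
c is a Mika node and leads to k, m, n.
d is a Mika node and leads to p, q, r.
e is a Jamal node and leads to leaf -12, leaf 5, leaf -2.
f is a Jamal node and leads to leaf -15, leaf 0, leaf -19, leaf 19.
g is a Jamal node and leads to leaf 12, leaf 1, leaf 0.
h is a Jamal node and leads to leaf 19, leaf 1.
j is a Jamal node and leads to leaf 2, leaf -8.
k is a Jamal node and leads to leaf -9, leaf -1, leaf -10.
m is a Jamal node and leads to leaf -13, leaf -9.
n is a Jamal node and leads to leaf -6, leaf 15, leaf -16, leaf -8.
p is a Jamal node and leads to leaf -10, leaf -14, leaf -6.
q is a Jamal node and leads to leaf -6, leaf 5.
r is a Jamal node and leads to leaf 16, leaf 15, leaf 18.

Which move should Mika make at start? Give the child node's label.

e (Jamal): max(-12, 5, -2) = 5
f (Jamal): max(-15, 0, -19, 19) = 19
g (Jamal): max(12, 1, 0) = 12
a (Mika): min(5, 19, 12) = 5
h (Jamal): max(19, 1) = 19
j (Jamal): max(2, -8) = 2
b (Mika): min(19, 2) = 2
Left (Jamal): max(5, 2) = 5
k (Jamal): max(-9, -1, -10) = -1
m (Jamal): max(-13, -9) = -9
n (Jamal): max(-6, 15, -16, -8) = 15
c (Mika): min(-1, -9, 15) = -9
p (Jamal): max(-10, -14, -6) = -6
q (Jamal): max(-6, 5) = 5
r (Jamal): max(16, 15, 18) = 18
d (Mika): min(-6, 5, 18) = -6
Mid (Jamal): max(-9, -6) = -6
start (Mika): min(5, -6) = -6
Mika at start wants the lowest of {Left=5, Mid=-6}, so chooses Mid.

Mid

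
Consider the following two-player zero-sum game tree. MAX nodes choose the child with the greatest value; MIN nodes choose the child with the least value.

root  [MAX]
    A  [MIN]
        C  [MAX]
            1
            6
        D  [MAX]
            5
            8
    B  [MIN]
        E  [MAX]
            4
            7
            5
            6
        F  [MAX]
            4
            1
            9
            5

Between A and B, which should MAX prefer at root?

B

C (MAX): max(1, 6) = 6
D (MAX): max(5, 8) = 8
A (MIN): min(6, 8) = 6
E (MAX): max(4, 7, 5, 6) = 7
F (MAX): max(4, 1, 9, 5) = 9
B (MIN): min(7, 9) = 7
MAX prefers the higher value; A=6, B=7. B is better since 7 > 6.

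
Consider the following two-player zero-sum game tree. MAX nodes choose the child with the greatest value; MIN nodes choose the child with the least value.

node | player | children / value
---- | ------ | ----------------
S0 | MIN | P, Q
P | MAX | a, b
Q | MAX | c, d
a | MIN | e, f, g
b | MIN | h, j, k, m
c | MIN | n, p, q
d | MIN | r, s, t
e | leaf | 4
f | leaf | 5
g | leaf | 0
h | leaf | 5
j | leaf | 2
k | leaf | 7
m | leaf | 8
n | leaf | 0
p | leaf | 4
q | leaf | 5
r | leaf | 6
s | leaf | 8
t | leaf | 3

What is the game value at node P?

a (MIN): min(4, 5, 0) = 0
b (MIN): min(5, 2, 7, 8) = 2
P (MAX): max(0, 2) = 2

2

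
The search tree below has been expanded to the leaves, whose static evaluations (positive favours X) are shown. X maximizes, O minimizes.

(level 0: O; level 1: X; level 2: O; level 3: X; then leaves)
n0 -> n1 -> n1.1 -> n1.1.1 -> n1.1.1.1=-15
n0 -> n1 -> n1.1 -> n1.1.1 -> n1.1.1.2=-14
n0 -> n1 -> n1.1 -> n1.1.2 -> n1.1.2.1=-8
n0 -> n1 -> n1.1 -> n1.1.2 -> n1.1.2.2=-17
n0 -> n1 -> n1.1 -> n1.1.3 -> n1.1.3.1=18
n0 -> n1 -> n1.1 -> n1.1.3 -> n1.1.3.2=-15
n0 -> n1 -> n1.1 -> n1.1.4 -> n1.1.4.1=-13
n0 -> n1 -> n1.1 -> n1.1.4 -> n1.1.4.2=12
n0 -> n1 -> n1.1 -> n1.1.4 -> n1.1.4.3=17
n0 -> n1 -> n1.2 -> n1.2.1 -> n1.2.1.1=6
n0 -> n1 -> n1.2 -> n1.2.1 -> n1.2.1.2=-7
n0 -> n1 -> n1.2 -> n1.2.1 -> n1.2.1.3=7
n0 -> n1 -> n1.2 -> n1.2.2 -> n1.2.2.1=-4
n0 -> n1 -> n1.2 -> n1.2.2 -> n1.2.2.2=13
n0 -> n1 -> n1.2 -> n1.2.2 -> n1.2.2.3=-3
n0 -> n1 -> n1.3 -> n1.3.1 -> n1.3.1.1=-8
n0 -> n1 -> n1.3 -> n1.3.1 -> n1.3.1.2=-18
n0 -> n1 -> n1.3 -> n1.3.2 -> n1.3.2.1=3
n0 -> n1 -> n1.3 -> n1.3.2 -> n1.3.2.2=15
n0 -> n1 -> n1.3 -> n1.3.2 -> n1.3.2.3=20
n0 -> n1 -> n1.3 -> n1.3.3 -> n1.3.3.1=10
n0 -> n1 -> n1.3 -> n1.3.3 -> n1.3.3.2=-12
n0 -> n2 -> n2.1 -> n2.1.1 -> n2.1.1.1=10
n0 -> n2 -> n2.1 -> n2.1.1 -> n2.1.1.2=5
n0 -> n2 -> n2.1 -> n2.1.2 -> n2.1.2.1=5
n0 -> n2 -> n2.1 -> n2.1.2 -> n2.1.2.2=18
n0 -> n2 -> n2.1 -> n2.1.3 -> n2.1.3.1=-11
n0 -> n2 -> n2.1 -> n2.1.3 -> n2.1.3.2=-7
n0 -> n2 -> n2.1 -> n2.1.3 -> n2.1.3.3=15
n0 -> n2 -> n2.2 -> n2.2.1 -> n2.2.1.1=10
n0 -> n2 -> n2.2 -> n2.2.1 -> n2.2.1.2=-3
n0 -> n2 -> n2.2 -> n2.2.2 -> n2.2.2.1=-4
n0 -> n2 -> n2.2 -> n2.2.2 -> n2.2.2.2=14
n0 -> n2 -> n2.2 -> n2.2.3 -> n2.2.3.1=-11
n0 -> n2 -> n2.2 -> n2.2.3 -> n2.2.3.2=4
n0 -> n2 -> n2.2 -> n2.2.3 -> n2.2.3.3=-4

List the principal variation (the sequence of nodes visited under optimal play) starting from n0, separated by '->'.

n0 -> n1 -> n1.2 -> n1.2.1 -> n1.2.1.3

n1.1.1 (X): max(-15, -14) = -14
n1.1.2 (X): max(-8, -17) = -8
n1.1.3 (X): max(18, -15) = 18
n1.1.4 (X): max(-13, 12, 17) = 17
n1.1 (O): min(-14, -8, 18, 17) = -14
n1.2.1 (X): max(6, -7, 7) = 7
n1.2.2 (X): max(-4, 13, -3) = 13
n1.2 (O): min(7, 13) = 7
n1.3.1 (X): max(-8, -18) = -8
n1.3.2 (X): max(3, 15, 20) = 20
n1.3.3 (X): max(10, -12) = 10
n1.3 (O): min(-8, 20, 10) = -8
n1 (X): max(-14, 7, -8) = 7
n2.1.1 (X): max(10, 5) = 10
n2.1.2 (X): max(5, 18) = 18
n2.1.3 (X): max(-11, -7, 15) = 15
n2.1 (O): min(10, 18, 15) = 10
n2.2.1 (X): max(10, -3) = 10
n2.2.2 (X): max(-4, 14) = 14
n2.2.3 (X): max(-11, 4, -4) = 4
n2.2 (O): min(10, 14, 4) = 4
n2 (X): max(10, 4) = 10
n0 (O): min(7, 10) = 7
At n0, O picks n1 (lowest: 7).
At n1, X picks n1.2 (highest: 7).
At n1.2, O picks n1.2.1 (lowest: 7).
At n1.2.1, X picks n1.2.1.3 (highest: 7).
Terminal value 7.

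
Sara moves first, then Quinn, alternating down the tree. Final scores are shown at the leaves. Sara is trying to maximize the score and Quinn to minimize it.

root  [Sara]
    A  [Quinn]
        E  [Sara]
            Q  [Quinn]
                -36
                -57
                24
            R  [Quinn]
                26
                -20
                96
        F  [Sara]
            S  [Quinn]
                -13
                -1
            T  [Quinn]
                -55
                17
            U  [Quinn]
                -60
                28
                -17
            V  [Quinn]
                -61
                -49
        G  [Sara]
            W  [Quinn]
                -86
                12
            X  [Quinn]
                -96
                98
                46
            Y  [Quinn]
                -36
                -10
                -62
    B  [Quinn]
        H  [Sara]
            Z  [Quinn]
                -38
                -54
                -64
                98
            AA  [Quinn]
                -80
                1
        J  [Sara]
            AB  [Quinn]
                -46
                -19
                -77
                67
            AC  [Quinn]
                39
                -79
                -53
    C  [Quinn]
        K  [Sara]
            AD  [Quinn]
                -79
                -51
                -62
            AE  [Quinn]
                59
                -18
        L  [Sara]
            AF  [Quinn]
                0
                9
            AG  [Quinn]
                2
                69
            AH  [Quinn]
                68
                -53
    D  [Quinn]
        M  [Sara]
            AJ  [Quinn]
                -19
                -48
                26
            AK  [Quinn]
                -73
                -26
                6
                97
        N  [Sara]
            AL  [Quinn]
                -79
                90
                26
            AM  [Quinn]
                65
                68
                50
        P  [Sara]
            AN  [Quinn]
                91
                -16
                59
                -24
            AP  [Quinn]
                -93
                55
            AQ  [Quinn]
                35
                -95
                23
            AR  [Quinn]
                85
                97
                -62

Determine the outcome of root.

Q (Quinn): min(-36, -57, 24) = -57
R (Quinn): min(26, -20, 96) = -20
E (Sara): max(-57, -20) = -20
S (Quinn): min(-13, -1) = -13
T (Quinn): min(-55, 17) = -55
U (Quinn): min(-60, 28, -17) = -60
V (Quinn): min(-61, -49) = -61
F (Sara): max(-13, -55, -60, -61) = -13
W (Quinn): min(-86, 12) = -86
X (Quinn): min(-96, 98, 46) = -96
Y (Quinn): min(-36, -10, -62) = -62
G (Sara): max(-86, -96, -62) = -62
A (Quinn): min(-20, -13, -62) = -62
Z (Quinn): min(-38, -54, -64, 98) = -64
AA (Quinn): min(-80, 1) = -80
H (Sara): max(-64, -80) = -64
AB (Quinn): min(-46, -19, -77, 67) = -77
AC (Quinn): min(39, -79, -53) = -79
J (Sara): max(-77, -79) = -77
B (Quinn): min(-64, -77) = -77
AD (Quinn): min(-79, -51, -62) = -79
AE (Quinn): min(59, -18) = -18
K (Sara): max(-79, -18) = -18
AF (Quinn): min(0, 9) = 0
AG (Quinn): min(2, 69) = 2
AH (Quinn): min(68, -53) = -53
L (Sara): max(0, 2, -53) = 2
C (Quinn): min(-18, 2) = -18
AJ (Quinn): min(-19, -48, 26) = -48
AK (Quinn): min(-73, -26, 6, 97) = -73
M (Sara): max(-48, -73) = -48
AL (Quinn): min(-79, 90, 26) = -79
AM (Quinn): min(65, 68, 50) = 50
N (Sara): max(-79, 50) = 50
AN (Quinn): min(91, -16, 59, -24) = -24
AP (Quinn): min(-93, 55) = -93
AQ (Quinn): min(35, -95, 23) = -95
AR (Quinn): min(85, 97, -62) = -62
P (Sara): max(-24, -93, -95, -62) = -24
D (Quinn): min(-48, 50, -24) = -48
root (Sara): max(-62, -77, -18, -48) = -18

-18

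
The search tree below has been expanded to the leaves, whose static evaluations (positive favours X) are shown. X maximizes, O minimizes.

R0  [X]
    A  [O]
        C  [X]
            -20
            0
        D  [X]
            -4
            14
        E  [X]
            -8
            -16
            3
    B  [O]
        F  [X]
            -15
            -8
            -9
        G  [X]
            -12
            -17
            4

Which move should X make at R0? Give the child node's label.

A

C (X): max(-20, 0) = 0
D (X): max(-4, 14) = 14
E (X): max(-8, -16, 3) = 3
A (O): min(0, 14, 3) = 0
F (X): max(-15, -8, -9) = -8
G (X): max(-12, -17, 4) = 4
B (O): min(-8, 4) = -8
R0 (X): max(0, -8) = 0
X at R0 wants the highest of {A=0, B=-8}, so chooses A.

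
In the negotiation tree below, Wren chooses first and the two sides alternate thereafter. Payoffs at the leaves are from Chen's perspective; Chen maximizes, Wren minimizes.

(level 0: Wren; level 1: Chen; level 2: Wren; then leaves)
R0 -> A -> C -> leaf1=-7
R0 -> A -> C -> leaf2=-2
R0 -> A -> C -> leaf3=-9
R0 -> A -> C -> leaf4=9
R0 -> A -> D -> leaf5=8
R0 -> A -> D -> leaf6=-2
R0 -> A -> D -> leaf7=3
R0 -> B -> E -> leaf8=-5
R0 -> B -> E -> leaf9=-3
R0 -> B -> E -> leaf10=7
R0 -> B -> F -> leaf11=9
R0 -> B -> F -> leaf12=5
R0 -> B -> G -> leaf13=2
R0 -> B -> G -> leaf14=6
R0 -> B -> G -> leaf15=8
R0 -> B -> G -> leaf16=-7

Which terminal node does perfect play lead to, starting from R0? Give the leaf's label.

leaf6

C (Wren): min(-7, -2, -9, 9) = -9
D (Wren): min(8, -2, 3) = -2
A (Chen): max(-9, -2) = -2
E (Wren): min(-5, -3, 7) = -5
F (Wren): min(9, 5) = 5
G (Wren): min(2, 6, 8, -7) = -7
B (Chen): max(-5, 5, -7) = 5
R0 (Wren): min(-2, 5) = -2
At R0, Wren picks A (lowest: -2).
At A, Chen picks D (highest: -2).
At D, Wren picks leaf6 (lowest: -2).
Terminal value -2.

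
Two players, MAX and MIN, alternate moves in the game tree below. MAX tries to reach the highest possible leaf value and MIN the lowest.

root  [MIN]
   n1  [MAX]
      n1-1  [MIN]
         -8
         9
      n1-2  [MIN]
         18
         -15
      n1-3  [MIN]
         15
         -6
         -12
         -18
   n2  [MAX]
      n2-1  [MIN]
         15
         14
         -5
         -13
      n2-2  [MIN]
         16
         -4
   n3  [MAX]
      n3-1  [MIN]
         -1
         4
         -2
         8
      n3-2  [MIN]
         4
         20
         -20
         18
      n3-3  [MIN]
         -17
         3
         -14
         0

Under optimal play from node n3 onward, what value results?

-2

n3-1 (MIN): min(-1, 4, -2, 8) = -2
n3-2 (MIN): min(4, 20, -20, 18) = -20
n3-3 (MIN): min(-17, 3, -14, 0) = -17
n3 (MAX): max(-2, -20, -17) = -2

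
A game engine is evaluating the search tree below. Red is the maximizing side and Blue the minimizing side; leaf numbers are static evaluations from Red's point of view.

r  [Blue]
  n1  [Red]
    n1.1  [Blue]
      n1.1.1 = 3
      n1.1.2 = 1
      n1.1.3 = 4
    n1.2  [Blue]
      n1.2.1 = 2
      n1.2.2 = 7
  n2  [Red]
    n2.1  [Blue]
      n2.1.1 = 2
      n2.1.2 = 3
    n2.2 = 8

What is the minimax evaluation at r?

2

n1.1 (Blue): min(3, 1, 4) = 1
n1.2 (Blue): min(2, 7) = 2
n1 (Red): max(1, 2) = 2
n2.1 (Blue): min(2, 3) = 2
n2 (Red): max(2, 8) = 8
r (Blue): min(2, 8) = 2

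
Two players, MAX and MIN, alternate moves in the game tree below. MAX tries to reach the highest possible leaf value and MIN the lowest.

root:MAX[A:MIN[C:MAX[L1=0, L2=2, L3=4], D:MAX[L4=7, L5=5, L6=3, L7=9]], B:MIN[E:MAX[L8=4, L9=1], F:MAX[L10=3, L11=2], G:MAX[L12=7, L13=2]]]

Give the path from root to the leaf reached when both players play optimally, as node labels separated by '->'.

C (MAX): max(0, 2, 4) = 4
D (MAX): max(7, 5, 3, 9) = 9
A (MIN): min(4, 9) = 4
E (MAX): max(4, 1) = 4
F (MAX): max(3, 2) = 3
G (MAX): max(7, 2) = 7
B (MIN): min(4, 3, 7) = 3
root (MAX): max(4, 3) = 4
At root, MAX picks A (highest: 4).
At A, MIN picks C (lowest: 4).
At C, MAX picks L3 (highest: 4).
Terminal value 4.

root -> A -> C -> L3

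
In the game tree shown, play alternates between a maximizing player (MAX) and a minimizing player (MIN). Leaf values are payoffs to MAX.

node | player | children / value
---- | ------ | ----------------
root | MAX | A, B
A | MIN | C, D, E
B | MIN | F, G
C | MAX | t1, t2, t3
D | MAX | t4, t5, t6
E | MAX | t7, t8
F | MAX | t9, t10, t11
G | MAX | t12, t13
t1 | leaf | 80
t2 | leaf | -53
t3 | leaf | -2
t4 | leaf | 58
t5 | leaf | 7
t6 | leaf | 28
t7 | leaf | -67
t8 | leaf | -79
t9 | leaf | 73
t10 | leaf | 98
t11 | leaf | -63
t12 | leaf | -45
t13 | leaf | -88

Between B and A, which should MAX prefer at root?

F (MAX): max(73, 98, -63) = 98
G (MAX): max(-45, -88) = -45
B (MIN): min(98, -45) = -45
C (MAX): max(80, -53, -2) = 80
D (MAX): max(58, 7, 28) = 58
E (MAX): max(-67, -79) = -67
A (MIN): min(80, 58, -67) = -67
MAX prefers the higher value; B=-45, A=-67. B is better since -45 > -67.

B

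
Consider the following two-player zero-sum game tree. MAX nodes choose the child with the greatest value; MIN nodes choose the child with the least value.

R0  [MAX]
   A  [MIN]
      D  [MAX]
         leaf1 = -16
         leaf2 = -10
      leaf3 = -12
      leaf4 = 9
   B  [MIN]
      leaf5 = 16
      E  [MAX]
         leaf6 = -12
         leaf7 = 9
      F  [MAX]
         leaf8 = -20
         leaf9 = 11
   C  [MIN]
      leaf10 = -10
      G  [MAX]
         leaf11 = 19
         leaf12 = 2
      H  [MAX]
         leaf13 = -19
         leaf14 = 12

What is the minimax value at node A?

D (MAX): max(-16, -10) = -10
A (MIN): min(-10, -12, 9) = -12

-12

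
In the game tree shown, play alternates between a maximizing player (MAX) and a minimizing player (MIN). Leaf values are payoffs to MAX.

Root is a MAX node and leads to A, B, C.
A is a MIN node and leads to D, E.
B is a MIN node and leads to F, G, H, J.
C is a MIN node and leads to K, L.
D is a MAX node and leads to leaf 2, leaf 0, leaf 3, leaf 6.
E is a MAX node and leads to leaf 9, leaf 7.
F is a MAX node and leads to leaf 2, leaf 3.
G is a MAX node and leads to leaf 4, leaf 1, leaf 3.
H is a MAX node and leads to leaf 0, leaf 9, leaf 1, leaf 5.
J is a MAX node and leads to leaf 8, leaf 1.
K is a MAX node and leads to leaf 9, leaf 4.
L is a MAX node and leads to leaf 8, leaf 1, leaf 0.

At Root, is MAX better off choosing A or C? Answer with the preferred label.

D (MAX): max(2, 0, 3, 6) = 6
E (MAX): max(9, 7) = 9
A (MIN): min(6, 9) = 6
K (MAX): max(9, 4) = 9
L (MAX): max(8, 1, 0) = 8
C (MIN): min(9, 8) = 8
MAX prefers the higher value; A=6, C=8. C is better since 8 > 6.

C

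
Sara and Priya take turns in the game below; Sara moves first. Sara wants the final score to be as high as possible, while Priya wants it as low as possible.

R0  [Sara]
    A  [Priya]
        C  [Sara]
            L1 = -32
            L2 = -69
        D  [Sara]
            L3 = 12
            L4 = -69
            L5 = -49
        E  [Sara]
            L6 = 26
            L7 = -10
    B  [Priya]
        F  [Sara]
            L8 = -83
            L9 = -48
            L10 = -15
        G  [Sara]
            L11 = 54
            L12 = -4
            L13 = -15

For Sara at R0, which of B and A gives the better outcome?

B

F (Sara): max(-83, -48, -15) = -15
G (Sara): max(54, -4, -15) = 54
B (Priya): min(-15, 54) = -15
C (Sara): max(-32, -69) = -32
D (Sara): max(12, -69, -49) = 12
E (Sara): max(26, -10) = 26
A (Priya): min(-32, 12, 26) = -32
Sara prefers the higher value; B=-15, A=-32. B is better since -15 > -32.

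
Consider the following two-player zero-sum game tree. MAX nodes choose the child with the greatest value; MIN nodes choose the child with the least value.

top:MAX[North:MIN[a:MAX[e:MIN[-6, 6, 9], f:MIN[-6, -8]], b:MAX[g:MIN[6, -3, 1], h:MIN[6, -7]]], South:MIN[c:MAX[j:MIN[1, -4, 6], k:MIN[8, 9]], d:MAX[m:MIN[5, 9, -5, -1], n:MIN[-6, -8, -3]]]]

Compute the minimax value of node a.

e (MIN): min(-6, 6, 9) = -6
f (MIN): min(-6, -8) = -8
a (MAX): max(-6, -8) = -6

-6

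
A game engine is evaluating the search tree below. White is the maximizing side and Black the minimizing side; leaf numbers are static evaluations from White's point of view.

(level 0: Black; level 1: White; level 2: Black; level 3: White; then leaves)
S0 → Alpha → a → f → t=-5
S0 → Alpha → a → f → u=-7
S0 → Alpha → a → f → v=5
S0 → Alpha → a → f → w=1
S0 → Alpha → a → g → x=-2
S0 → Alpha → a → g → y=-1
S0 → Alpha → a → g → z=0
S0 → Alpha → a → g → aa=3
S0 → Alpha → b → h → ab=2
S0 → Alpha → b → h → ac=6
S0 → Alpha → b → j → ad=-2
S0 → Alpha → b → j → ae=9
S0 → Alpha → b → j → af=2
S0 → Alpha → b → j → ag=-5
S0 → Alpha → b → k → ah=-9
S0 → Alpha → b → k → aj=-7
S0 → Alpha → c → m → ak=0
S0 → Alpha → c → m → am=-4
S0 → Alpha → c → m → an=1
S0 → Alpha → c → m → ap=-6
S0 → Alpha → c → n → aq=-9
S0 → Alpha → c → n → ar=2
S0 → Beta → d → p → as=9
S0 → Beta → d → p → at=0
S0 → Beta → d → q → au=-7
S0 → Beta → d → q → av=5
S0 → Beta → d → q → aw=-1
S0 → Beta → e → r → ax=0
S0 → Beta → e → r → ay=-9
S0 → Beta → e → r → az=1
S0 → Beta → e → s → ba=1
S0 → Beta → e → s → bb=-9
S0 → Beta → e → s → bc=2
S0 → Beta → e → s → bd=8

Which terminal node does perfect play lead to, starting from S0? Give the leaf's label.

f (White): max(-5, -7, 5, 1) = 5
g (White): max(-2, -1, 0, 3) = 3
a (Black): min(5, 3) = 3
h (White): max(2, 6) = 6
j (White): max(-2, 9, 2, -5) = 9
k (White): max(-9, -7) = -7
b (Black): min(6, 9, -7) = -7
m (White): max(0, -4, 1, -6) = 1
n (White): max(-9, 2) = 2
c (Black): min(1, 2) = 1
Alpha (White): max(3, -7, 1) = 3
p (White): max(9, 0) = 9
q (White): max(-7, 5, -1) = 5
d (Black): min(9, 5) = 5
r (White): max(0, -9, 1) = 1
s (White): max(1, -9, 2, 8) = 8
e (Black): min(1, 8) = 1
Beta (White): max(5, 1) = 5
S0 (Black): min(3, 5) = 3
At S0, Black picks Alpha (lowest: 3).
At Alpha, White picks a (highest: 3).
At a, Black picks g (lowest: 3).
At g, White picks aa (highest: 3).
Terminal value 3.

aa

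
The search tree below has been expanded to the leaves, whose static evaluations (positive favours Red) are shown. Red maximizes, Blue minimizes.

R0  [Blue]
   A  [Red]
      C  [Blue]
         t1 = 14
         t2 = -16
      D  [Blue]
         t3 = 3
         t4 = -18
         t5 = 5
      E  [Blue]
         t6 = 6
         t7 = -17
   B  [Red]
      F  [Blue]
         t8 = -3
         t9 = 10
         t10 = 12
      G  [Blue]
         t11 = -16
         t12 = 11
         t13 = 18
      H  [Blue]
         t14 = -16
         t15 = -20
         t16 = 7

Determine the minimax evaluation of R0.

C (Blue): min(14, -16) = -16
D (Blue): min(3, -18, 5) = -18
E (Blue): min(6, -17) = -17
A (Red): max(-16, -18, -17) = -16
F (Blue): min(-3, 10, 12) = -3
G (Blue): min(-16, 11, 18) = -16
H (Blue): min(-16, -20, 7) = -20
B (Red): max(-3, -16, -20) = -3
R0 (Blue): min(-16, -3) = -16

-16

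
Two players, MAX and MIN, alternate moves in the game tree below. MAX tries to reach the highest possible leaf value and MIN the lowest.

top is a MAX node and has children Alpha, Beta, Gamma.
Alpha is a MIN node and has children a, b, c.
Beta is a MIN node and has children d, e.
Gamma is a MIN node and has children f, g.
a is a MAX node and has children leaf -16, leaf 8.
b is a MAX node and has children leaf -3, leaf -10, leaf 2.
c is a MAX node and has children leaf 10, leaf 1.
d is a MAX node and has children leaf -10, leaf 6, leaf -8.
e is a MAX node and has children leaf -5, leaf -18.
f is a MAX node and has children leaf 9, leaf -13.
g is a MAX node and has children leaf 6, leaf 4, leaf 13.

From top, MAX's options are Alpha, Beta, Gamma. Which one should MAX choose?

a (MAX): max(-16, 8) = 8
b (MAX): max(-3, -10, 2) = 2
c (MAX): max(10, 1) = 10
Alpha (MIN): min(8, 2, 10) = 2
d (MAX): max(-10, 6, -8) = 6
e (MAX): max(-5, -18) = -5
Beta (MIN): min(6, -5) = -5
f (MAX): max(9, -13) = 9
g (MAX): max(6, 4, 13) = 13
Gamma (MIN): min(9, 13) = 9
top (MAX): max(2, -5, 9) = 9
MAX at top wants the highest of {Alpha=2, Beta=-5, Gamma=9}, so chooses Gamma.

Gamma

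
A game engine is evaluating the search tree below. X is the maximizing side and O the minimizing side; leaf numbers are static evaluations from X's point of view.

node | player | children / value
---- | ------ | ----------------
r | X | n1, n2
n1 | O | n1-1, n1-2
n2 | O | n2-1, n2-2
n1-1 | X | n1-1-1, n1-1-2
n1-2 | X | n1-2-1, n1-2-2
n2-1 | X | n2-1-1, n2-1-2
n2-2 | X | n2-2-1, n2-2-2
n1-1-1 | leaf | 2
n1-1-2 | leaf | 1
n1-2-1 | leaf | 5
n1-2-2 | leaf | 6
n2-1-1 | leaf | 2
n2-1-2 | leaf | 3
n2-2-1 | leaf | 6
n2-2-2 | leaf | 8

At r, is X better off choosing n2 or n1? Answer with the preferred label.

n2-1 (X): max(2, 3) = 3
n2-2 (X): max(6, 8) = 8
n2 (O): min(3, 8) = 3
n1-1 (X): max(2, 1) = 2
n1-2 (X): max(5, 6) = 6
n1 (O): min(2, 6) = 2
X prefers the higher value; n2=3, n1=2. n2 is better since 3 > 2.

n2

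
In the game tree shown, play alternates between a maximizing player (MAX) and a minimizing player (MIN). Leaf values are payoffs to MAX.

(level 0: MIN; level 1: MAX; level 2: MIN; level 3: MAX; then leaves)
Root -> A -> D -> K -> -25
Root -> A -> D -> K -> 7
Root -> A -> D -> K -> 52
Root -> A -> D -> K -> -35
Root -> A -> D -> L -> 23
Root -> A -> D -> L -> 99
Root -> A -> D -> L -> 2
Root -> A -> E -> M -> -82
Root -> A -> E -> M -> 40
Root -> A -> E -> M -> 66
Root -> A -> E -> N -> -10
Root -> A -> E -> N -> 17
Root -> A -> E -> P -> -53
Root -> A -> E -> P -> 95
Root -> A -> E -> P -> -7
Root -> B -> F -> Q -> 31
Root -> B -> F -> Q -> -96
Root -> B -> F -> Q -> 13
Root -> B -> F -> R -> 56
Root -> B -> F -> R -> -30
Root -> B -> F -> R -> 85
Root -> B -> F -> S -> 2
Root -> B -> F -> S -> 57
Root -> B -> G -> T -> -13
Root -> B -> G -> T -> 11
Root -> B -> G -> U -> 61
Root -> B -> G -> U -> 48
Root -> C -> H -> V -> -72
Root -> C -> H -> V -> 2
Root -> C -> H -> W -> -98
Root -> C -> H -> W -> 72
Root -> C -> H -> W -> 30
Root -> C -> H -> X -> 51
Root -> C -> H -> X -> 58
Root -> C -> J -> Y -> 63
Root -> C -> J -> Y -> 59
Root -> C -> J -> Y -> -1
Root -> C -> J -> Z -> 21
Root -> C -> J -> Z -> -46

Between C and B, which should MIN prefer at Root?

C

V (MAX): max(-72, 2) = 2
W (MAX): max(-98, 72, 30) = 72
X (MAX): max(51, 58) = 58
H (MIN): min(2, 72, 58) = 2
Y (MAX): max(63, 59, -1) = 63
Z (MAX): max(21, -46) = 21
J (MIN): min(63, 21) = 21
C (MAX): max(2, 21) = 21
Q (MAX): max(31, -96, 13) = 31
R (MAX): max(56, -30, 85) = 85
S (MAX): max(2, 57) = 57
F (MIN): min(31, 85, 57) = 31
T (MAX): max(-13, 11) = 11
U (MAX): max(61, 48) = 61
G (MIN): min(11, 61) = 11
B (MAX): max(31, 11) = 31
MIN prefers the lower value; C=21, B=31. C is better since 21 < 31.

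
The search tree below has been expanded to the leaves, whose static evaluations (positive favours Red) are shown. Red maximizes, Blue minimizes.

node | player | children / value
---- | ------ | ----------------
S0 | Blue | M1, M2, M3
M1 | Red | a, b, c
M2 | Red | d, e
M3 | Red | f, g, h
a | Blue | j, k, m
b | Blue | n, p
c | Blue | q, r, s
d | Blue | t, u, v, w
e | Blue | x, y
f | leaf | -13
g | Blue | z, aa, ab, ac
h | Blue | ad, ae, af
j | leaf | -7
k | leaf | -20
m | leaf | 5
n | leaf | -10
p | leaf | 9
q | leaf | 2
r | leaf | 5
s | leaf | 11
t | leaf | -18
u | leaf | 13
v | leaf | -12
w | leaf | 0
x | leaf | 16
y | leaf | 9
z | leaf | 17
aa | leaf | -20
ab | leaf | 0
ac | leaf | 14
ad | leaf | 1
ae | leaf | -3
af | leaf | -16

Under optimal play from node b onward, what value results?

-10

b (Blue): min(-10, 9) = -10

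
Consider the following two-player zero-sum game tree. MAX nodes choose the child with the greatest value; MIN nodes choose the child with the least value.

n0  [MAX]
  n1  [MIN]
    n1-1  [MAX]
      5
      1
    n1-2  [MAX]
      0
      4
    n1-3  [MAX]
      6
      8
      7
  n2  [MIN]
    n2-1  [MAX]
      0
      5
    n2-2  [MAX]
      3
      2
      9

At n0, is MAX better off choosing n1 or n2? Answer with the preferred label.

n2

n1-1 (MAX): max(5, 1) = 5
n1-2 (MAX): max(0, 4) = 4
n1-3 (MAX): max(6, 8, 7) = 8
n1 (MIN): min(5, 4, 8) = 4
n2-1 (MAX): max(0, 5) = 5
n2-2 (MAX): max(3, 2, 9) = 9
n2 (MIN): min(5, 9) = 5
MAX prefers the higher value; n1=4, n2=5. n2 is better since 5 > 4.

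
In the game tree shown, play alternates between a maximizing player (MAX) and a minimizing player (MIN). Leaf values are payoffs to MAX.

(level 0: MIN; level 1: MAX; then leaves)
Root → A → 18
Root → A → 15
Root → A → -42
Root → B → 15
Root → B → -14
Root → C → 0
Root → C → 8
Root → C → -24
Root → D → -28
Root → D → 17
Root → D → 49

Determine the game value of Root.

8

A (MAX): max(18, 15, -42) = 18
B (MAX): max(15, -14) = 15
C (MAX): max(0, 8, -24) = 8
D (MAX): max(-28, 17, 49) = 49
Root (MIN): min(18, 15, 8, 49) = 8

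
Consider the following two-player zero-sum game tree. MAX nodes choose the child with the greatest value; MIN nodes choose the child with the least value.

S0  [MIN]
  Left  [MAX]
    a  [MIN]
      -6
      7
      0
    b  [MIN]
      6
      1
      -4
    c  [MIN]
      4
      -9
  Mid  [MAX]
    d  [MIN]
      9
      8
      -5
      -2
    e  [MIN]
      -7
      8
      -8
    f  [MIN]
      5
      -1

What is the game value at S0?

-4

a (MIN): min(-6, 7, 0) = -6
b (MIN): min(6, 1, -4) = -4
c (MIN): min(4, -9) = -9
Left (MAX): max(-6, -4, -9) = -4
d (MIN): min(9, 8, -5, -2) = -5
e (MIN): min(-7, 8, -8) = -8
f (MIN): min(5, -1) = -1
Mid (MAX): max(-5, -8, -1) = -1
S0 (MIN): min(-4, -1) = -4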